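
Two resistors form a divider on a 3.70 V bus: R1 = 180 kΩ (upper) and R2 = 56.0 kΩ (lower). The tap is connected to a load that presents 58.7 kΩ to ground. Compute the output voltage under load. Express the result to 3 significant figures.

The load sits in parallel with R2: R2‖R_L = (56.0 × 58.7) / (56.0 + 58.7) = 28.66 kΩ.
V_out = 3.70 × 28.66 / (180 + 28.66) = 3.70 × 28.66/208.7 = 0.508 V.

V_out ≈ 0.508 V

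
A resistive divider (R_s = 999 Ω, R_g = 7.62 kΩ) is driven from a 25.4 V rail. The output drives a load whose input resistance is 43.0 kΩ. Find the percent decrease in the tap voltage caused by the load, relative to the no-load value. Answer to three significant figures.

2.01 %

The divider's output (Thévenin) resistance is R_s‖R_g = 883.2 Ω.
Fractional drop under load = R_th/(R_th + R_L) = 883.2 / (883.2 + 43000) = 0.02013.
So the output falls by 2.01 %.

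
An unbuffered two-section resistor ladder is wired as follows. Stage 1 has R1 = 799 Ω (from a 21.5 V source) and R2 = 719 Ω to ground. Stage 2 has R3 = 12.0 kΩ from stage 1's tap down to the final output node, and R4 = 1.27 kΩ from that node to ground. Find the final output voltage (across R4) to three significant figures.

Stage 2 presents R3+R4 = 13270 Ω as a load on stage 1's tap.
Stage 1's lower leg becomes R2‖(R3+R4) = 682.0 Ω, so V_mid = 21.5 × 682.0/1481 = 9.901 V.
Stage 2 is itself unloaded: V_out = V_mid × R4/(R3+R4) = 9.901 × 1270/13270 = 0.948 V.

V_out ≈ 0.948 V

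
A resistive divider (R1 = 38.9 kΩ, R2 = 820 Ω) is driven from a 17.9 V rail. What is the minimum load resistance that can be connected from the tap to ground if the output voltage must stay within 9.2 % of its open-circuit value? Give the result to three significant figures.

Output resistance R_th = R1‖R2 = (38900 × 820)/39720 = 803.1 Ω.
The fractional drop is R_th/(R_th + R_L); requiring this ≤ 0.0920 gives R_L ≥ R_th(1/0.0920 − 1) = 803.1 × 9.870 = 7.93 kΩ.

R_L(min) ≈ 7.93 kΩ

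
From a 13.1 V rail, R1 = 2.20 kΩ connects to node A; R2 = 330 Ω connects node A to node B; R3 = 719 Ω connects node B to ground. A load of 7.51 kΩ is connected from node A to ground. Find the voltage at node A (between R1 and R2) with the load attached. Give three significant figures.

V ≈ 3.86 V

Below node A the series string R2+R3 = 1049 Ω sits in parallel with the 7510 Ω load: 920.4 Ω.
V_A = 13.1 × 920.4/(2200 + 920.4) = 3.86 V.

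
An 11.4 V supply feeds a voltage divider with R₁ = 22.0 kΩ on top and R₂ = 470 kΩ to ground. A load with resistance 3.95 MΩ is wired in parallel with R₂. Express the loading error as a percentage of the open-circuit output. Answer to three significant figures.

0.529 %

The divider's output (Thévenin) resistance is R₁‖R₂ = 21.02 kΩ.
Fractional drop under load = R_th/(R_th + R_L) = 21.02 / (21.02 + 3950) = 0.005292.
So the output falls by 0.529 %.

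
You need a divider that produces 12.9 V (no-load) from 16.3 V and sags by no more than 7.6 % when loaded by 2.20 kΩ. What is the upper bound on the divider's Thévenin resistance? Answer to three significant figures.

Loading drop = R_th/(R_th + R_L) ≤ 0.0760, so R_th ≤ R_L · ε/(1−ε) = 2.20 kΩ × 0.0760/0.9240 = 181 Ω.

R_th ≤ 181 Ω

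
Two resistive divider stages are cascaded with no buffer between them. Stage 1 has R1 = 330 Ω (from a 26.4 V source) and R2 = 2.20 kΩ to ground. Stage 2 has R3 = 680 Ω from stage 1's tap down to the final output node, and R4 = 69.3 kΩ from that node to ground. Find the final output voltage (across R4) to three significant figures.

Stage 2 presents R3+R4 = 69980 Ω as a load on stage 1's tap.
Stage 1's lower leg becomes R2‖(R3+R4) = 2133 Ω, so V_mid = 26.4 × 2133/2463 = 22.86 V.
Stage 2 is itself unloaded: V_out = V_mid × R4/(R3+R4) = 22.86 × 69300/69980 = 22.6 V.

V_out ≈ 22.6 V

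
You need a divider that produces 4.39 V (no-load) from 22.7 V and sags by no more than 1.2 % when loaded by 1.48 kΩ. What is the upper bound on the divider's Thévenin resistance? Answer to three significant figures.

R_th ≤ 18.0 Ω

Loading drop = R_th/(R_th + R_L) ≤ 0.0120, so R_th ≤ R_L · ε/(1−ε) = 1.48 kΩ × 0.0120/0.9880 = 18.0 Ω.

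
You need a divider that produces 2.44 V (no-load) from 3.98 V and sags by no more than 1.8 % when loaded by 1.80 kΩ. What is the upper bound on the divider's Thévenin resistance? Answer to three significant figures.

Loading drop = R_th/(R_th + R_L) ≤ 0.0180, so R_th ≤ R_L · ε/(1−ε) = 1.80 kΩ × 0.0180/0.9820 = 33.0 Ω.
(Any R1, R2 with R2/(R1+R2) = 0.613 and R1‖R2 ≤ 33.0 Ω will meet the spec.)

R_th ≤ 33.0 Ω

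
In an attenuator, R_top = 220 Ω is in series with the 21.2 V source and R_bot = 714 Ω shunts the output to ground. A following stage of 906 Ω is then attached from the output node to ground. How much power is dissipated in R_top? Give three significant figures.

P ≈ 258 mW

Total resistance from the source is R_top + (R_bot‖R_L) = 619.3 Ω, so I = 21.2/619.3 Ω = 34.23 mA.
P = I²·R_top = (34.23 mA)² × 220 Ω = 258 mW.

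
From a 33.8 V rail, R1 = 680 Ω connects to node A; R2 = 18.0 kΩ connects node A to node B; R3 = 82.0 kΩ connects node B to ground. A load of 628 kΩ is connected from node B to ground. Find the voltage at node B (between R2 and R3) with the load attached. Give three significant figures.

V ≈ 26.9 V

At node B, R3 is in parallel with the load: R3‖R_L = 72530 Ω.
Below node A the resistance is R2 + (R3‖R_L) = 90530 Ω, so V_A = 33.8 × 90530/91210 = 33.55 V.
Then V_B = V_A × (R3‖R_L)/(R2 + R3‖R_L) = 33.55 × 72530/90530 = 26.9 V.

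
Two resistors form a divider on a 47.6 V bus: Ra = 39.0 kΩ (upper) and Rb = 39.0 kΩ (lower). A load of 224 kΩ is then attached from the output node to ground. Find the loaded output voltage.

V_out ≈ 21.9 V

The load sits in parallel with Rb: Rb‖R_L = (39.0 × 224) / (39.0 + 224) = 33.22 kΩ.
V_out = 47.6 × 33.22 / (39.0 + 33.22) = 47.6 × 33.22/72.22 = 21.9 V.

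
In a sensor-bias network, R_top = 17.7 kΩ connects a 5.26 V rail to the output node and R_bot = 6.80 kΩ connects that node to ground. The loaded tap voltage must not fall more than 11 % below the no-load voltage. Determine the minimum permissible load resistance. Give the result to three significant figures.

R_L(min) ≈ 39.7 kΩ

Output resistance R_th = R_top‖R_bot = (17.7 × 6.80)/24.50 = 4.913 kΩ.
The fractional drop is R_th/(R_th + R_L); requiring this ≤ 0.110 gives R_L ≥ R_th(1/0.110 − 1) = 4.913 × 8.091 = 39.7 kΩ.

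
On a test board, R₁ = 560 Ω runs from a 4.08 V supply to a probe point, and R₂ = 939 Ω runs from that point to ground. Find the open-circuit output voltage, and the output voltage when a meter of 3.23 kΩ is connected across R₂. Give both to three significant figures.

Unloaded: 2.56 V; loaded: 2.31 V

Open-circuit: V = 4.08 × 939/(560 + 939) = 2.56 V.
With the load, R₂ becomes R₂‖R_L = 727.5 Ω, so V = 4.08 × 727.5/1288 = 2.31 V.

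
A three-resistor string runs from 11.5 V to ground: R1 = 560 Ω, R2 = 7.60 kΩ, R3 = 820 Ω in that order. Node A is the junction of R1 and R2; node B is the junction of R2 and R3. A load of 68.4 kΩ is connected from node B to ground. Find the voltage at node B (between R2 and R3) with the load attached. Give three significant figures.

At node B, R3 is in parallel with the load: R3‖R_L = 810.3 Ω.
Below node A the resistance is R2 + (R3‖R_L) = 8410 Ω, so V_A = 11.5 × 8410/8970 = 10.78 V.
Then V_B = V_A × (R3‖R_L)/(R2 + R3‖R_L) = 10.78 × 810.3/8410 = 1.04 V.

V ≈ 1.04 V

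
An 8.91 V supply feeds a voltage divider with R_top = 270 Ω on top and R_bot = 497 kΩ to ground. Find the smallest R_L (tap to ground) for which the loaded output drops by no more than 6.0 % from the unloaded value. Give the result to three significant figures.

R_L(min) ≈ 4.23 kΩ

Output resistance R_th = R_top‖R_bot = (270 × 497000)/497300 = 269.9 Ω.
The fractional drop is R_th/(R_th + R_L); requiring this ≤ 0.0600 gives R_L ≥ R_th(1/0.0600 − 1) = 269.9 × 15.67 = 4.23 kΩ.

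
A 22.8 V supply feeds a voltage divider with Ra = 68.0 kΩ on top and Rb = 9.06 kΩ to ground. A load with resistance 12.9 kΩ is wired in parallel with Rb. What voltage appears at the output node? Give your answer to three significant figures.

V_out ≈ 1.65 V

The load sits in parallel with Rb: Rb‖R_L = (9.06 × 12.9) / (9.06 + 12.9) = 5.322 kΩ.
V_out = 22.8 × 5.322 / (68.0 + 5.322) = 22.8 × 5.322/73.32 = 1.65 V.
(Unloaded it would have been 2.68 V.)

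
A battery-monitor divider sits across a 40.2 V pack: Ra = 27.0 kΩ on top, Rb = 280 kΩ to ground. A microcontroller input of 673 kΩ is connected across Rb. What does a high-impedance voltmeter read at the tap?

The load sits in parallel with Rb: Rb‖R_L = (280 × 673) / (280 + 673) = 197.7 kΩ.
V_out = 40.2 × 197.7 / (27.0 + 197.7) = 40.2 × 197.7/224.7 = 35.4 V.
(Unloaded it would have been 36.7 V.)

V_out ≈ 35.4 V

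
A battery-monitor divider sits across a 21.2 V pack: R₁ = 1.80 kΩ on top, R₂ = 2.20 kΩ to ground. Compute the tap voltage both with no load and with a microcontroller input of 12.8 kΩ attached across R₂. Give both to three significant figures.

Open-circuit: V = 21.2 × 2.20/(1.80 + 2.20) = 11.7 V.
With the load, R₂ becomes R₂‖R_L = 1.877 kΩ, so V = 21.2 × 1.877/3.677 = 10.8 V.

Unloaded: 11.7 V; loaded: 10.8 V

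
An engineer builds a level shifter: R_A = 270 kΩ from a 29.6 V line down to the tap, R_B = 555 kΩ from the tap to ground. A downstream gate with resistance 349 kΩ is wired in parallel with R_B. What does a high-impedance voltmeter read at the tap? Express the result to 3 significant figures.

V_out ≈ 13.1 V

The load sits in parallel with R_B: R_B‖R_L = (555 × 349) / (555 + 349) = 214.3 kΩ.
V_out = 29.6 × 214.3 / (270 + 214.3) = 29.6 × 214.3/484.3 = 13.1 V.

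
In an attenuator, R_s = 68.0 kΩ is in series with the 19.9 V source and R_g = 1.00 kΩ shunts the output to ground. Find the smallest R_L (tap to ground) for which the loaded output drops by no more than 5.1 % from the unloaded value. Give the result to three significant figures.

R_L(min) ≈ 18.3 kΩ

Output resistance R_th = R_s‖R_g = (68000 × 1000)/69000 = 985.5 Ω.
The fractional drop is R_th/(R_th + R_L); requiring this ≤ 0.0510 gives R_L ≥ R_th(1/0.0510 − 1) = 985.5 × 18.61 = 18.3 kΩ.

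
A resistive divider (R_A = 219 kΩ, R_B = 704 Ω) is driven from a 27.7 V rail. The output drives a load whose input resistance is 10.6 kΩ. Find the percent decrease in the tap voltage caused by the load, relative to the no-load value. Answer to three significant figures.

The divider's output (Thévenin) resistance is R_A‖R_B = 701.7 Ω.
Fractional drop under load = R_th/(R_th + R_L) = 701.7 / (701.7 + 10600) = 0.06209.
So the output falls by 6.21 %.

6.21 %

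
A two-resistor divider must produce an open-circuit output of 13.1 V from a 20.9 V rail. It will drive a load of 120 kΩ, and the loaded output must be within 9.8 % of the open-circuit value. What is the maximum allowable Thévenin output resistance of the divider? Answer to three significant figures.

R_th ≤ 13.0 kΩ

Loading drop = R_th/(R_th + R_L) ≤ 0.0980, so R_th ≤ R_L · ε/(1−ε) = 120 kΩ × 0.0980/0.9020 = 13.0 kΩ.
(Any R1, R2 with R2/(R1+R2) = 0.627 and R1‖R2 ≤ 13.0 kΩ will meet the spec.)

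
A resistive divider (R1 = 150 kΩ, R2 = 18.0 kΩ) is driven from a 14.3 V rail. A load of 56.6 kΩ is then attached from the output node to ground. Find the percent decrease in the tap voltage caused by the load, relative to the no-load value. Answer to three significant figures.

22.1 %

Unloaded V = 14.3 × 18.0/168.0 = 1.532 V.
Loaded: R2‖R_L = 13.66 kΩ, giving V = 14.3 × 13.66/163.7 = 1.193 V.
Drop = (1.532 − 1.193) / 1.532 = 22.1 %.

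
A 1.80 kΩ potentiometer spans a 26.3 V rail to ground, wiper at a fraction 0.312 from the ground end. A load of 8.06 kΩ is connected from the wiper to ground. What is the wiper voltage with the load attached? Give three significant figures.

V ≈ 7.83 V

The wiper splits the pot into (1−α)R = 1238 Ω above and αR = 561.6 Ω below.
Lower section ‖ load = 525.0 Ω.
V_wiper = 26.3 × 525.0/(1238 + 525.0) = 7.83 V.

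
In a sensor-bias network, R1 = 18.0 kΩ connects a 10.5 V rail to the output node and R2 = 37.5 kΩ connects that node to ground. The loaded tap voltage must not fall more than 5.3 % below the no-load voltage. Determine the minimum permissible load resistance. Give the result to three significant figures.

Output resistance R_th = R1‖R2 = (18.0 × 37.5)/55.50 = 12.16 kΩ.
The fractional drop is R_th/(R_th + R_L); requiring this ≤ 0.0530 gives R_L ≥ R_th(1/0.0530 − 1) = 12.16 × 17.87 = 217 kΩ.

R_L(min) ≈ 217 kΩ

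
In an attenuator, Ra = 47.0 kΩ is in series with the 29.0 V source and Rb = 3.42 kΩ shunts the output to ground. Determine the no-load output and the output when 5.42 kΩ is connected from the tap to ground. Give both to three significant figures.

Open-circuit: V = 29.0 × 3.42/(47.0 + 3.42) = 1.97 V.
With the load, Rb becomes Rb‖R_L = 2.097 kΩ, so V = 29.0 × 2.097/49.10 = 1.24 V.

Unloaded: 1.97 V; loaded: 1.24 V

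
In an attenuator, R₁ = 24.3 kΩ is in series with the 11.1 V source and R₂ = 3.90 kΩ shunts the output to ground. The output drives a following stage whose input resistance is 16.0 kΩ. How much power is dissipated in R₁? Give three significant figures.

Total resistance from the source is R₁ + (R₂‖R_L) = 27.44 kΩ, so I = 11.1/27.44 kΩ = 0.4046 mA.
P = I²·R₁ = (0.4046 mA)² × 24.3 kΩ = 3.98 mW.

P ≈ 3.98 mW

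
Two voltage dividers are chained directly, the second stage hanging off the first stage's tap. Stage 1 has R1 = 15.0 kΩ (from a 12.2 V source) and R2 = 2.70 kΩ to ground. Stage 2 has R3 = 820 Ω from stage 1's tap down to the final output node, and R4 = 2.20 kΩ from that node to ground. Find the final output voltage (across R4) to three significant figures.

V_out ≈ 0.771 V

Stage 2 presents R3+R4 = 3020 Ω as a load on stage 1's tap.
Stage 1's lower leg becomes R2‖(R3+R4) = 1426 Ω, so V_mid = 12.2 × 1426/16430 = 1.059 V.
Stage 2 is itself unloaded: V_out = V_mid × R4/(R3+R4) = 1.059 × 2200/3020 = 0.771 V.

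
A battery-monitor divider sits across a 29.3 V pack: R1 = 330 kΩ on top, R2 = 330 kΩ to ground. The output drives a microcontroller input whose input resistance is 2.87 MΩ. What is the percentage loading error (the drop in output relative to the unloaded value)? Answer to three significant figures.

The divider's output (Thévenin) resistance is R1‖R2 = 165.0 kΩ.
Fractional drop under load = R_th/(R_th + R_L) = 165.0 / (165.0 + 2870) = 0.05437.
So the output falls by 5.44 %.

5.44 %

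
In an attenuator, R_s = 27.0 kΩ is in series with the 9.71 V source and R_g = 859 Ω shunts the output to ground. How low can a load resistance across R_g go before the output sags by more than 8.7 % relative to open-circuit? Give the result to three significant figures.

Output resistance R_th = R_s‖R_g = (27000 × 859)/27860 = 832.5 Ω.
The fractional drop is R_th/(R_th + R_L); requiring this ≤ 0.0870 gives R_L ≥ R_th(1/0.0870 − 1) = 832.5 × 10.49 = 8.74 kΩ.

R_L(min) ≈ 8.74 kΩ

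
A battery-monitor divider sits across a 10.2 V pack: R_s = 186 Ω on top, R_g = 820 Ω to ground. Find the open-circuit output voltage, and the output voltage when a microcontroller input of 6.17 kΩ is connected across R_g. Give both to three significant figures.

Open-circuit: V = 10.2 × 820/(186 + 820) = 8.31 V.
With the load, R_g becomes R_g‖R_L = 723.8 Ω, so V = 10.2 × 723.8/909.8 = 8.11 V.

Unloaded: 8.31 V; loaded: 8.11 V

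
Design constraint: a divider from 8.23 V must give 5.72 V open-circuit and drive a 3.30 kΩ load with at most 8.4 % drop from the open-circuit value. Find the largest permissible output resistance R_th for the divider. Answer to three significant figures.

Loading drop = R_th/(R_th + R_L) ≤ 0.0840, so R_th ≤ R_L · ε/(1−ε) = 3.30 kΩ × 0.0840/0.9160 = 303 Ω.
(Any R1, R2 with R2/(R1+R2) = 0.695 and R1‖R2 ≤ 303 Ω will meet the spec.)

R_th ≤ 303 Ω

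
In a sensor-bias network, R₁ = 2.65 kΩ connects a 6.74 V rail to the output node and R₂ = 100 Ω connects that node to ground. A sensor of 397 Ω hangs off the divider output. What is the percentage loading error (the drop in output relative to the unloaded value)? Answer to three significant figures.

19.5 %

The divider's output (Thévenin) resistance is R₁‖R₂ = 96.36 Ω.
Fractional drop under load = R_th/(R_th + R_L) = 96.36 / (96.36 + 397) = 0.1953.
So the output falls by 19.5 %.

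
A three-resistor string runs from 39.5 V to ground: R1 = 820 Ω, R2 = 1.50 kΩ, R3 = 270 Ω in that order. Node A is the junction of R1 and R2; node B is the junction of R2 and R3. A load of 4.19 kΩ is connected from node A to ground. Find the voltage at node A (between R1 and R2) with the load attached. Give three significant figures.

Below node A the series string R2+R3 = 1770 Ω sits in parallel with the 4190 Ω load: 1244 Ω.
V_A = 39.5 × 1244/(820 + 1244) = 23.8 V.

V ≈ 23.8 V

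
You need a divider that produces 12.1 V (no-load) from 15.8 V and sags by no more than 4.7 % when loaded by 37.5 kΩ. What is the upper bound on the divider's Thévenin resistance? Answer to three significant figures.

R_th ≤ 1.85 kΩ

Loading drop = R_th/(R_th + R_L) ≤ 0.0470, so R_th ≤ R_L · ε/(1−ε) = 37.5 kΩ × 0.0470/0.9530 = 1.85 kΩ.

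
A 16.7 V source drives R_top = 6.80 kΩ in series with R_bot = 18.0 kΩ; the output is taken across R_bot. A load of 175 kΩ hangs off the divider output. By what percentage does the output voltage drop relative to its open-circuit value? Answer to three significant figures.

2.74 %

The divider's output (Thévenin) resistance is R_top‖R_bot = 4.935 kΩ.
Fractional drop under load = R_th/(R_th + R_L) = 4.935 / (4.935 + 175) = 0.02743.
So the output falls by 2.74 %.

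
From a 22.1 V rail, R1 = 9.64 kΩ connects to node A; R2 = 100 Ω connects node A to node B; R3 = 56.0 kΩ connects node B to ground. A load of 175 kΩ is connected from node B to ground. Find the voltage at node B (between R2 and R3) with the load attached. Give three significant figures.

At node B, R3 is in parallel with the load: R3‖R_L = 42420 Ω.
Below node A the resistance is R2 + (R3‖R_L) = 42520 Ω, so V_A = 22.1 × 42520/52160 = 18.02 V.
Then V_B = V_A × (R3‖R_L)/(R2 + R3‖R_L) = 18.02 × 42420/42520 = 18.0 V.

V ≈ 18.0 V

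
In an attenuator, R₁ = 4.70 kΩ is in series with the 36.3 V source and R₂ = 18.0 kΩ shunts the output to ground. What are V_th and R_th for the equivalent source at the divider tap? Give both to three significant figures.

V_th is the open-circuit tap voltage: 36.3 × 18.0/(4.70 + 18.0) = 28.8 V.
With the supply zeroed, R₁ and R₂ appear in parallel from the tap: R_th = R₁‖R₂ = (4.70 × 18.0)/22.70 = 3.73 kΩ.

V_th = 28.8 V, R_th = 3.73 kΩ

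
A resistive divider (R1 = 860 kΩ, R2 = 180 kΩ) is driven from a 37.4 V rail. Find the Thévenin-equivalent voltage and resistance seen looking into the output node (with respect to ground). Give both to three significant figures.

V_th = 6.47 V, R_th = 149 kΩ

V_th is the open-circuit tap voltage: 37.4 × 180/(860 + 180) = 6.47 V.
With the supply zeroed, R1 and R2 appear in parallel from the tap: R_th = R1‖R2 = (860 × 180)/1040 = 149 kΩ.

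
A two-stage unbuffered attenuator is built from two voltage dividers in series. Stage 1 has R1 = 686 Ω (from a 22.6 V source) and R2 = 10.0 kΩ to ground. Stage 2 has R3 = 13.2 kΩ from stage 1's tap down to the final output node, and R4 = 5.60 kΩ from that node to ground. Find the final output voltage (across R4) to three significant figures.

Stage 2 presents R3+R4 = 18800 Ω as a load on stage 1's tap.
Stage 1's lower leg becomes R2‖(R3+R4) = 6528 Ω, so V_mid = 22.6 × 6528/7214 = 20.45 V.
Stage 2 is itself unloaded: V_out = V_mid × R4/(R3+R4) = 20.45 × 5600/18800 = 6.09 V.

V_out ≈ 6.09 V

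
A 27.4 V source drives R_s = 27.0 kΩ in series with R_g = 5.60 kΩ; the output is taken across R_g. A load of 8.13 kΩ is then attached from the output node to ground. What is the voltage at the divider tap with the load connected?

V_out ≈ 3.00 V

The load sits in parallel with R_g: R_g‖R_L = (5.60 × 8.13) / (5.60 + 8.13) = 3.316 kΩ.
V_out = 27.4 × 3.316 / (27.0 + 3.316) = 27.4 × 3.316/30.32 = 3.00 V.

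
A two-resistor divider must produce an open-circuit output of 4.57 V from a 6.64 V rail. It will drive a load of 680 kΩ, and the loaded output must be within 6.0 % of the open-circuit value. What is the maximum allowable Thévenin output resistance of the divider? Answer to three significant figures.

Loading drop = R_th/(R_th + R_L) ≤ 0.0600, so R_th ≤ R_L · ε/(1−ε) = 680 kΩ × 0.0600/0.9400 = 43.4 kΩ.
(Any R1, R2 with R2/(R1+R2) = 0.688 and R1‖R2 ≤ 43.4 kΩ will meet the spec.)

R_th ≤ 43.4 kΩ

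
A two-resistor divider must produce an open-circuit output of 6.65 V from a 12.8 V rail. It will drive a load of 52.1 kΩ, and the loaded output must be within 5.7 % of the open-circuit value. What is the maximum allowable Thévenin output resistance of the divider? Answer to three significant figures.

R_th ≤ 3.15 kΩ

Loading drop = R_th/(R_th + R_L) ≤ 0.0570, so R_th ≤ R_L · ε/(1−ε) = 52.1 kΩ × 0.0570/0.9430 = 3.15 kΩ.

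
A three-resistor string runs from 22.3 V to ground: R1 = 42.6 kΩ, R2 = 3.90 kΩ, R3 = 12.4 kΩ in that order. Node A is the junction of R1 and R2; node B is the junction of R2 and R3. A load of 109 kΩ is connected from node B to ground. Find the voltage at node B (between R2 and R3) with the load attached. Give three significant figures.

At node B, R3 is in parallel with the load: R3‖R_L = 11.13 kΩ.
Below node A the resistance is R2 + (R3‖R_L) = 15.03 kΩ, so V_A = 22.3 × 15.03/57.63 = 5.817 V.
Then V_B = V_A × (R3‖R_L)/(R2 + R3‖R_L) = 5.817 × 11.13/15.03 = 4.31 V.

V ≈ 4.31 V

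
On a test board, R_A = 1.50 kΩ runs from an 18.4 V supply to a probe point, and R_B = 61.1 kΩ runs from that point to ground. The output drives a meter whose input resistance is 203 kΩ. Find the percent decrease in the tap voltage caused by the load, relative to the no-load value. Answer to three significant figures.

0.716 %

The divider's output (Thévenin) resistance is R_A‖R_B = 1.464 kΩ.
Fractional drop under load = R_th/(R_th + R_L) = 1.464 / (1.464 + 203) = 0.007160.
So the output falls by 0.716 %.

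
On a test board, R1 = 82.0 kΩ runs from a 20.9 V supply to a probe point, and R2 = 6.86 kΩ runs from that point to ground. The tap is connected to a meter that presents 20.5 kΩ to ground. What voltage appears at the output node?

V_out ≈ 1.23 V

The load sits in parallel with R2: R2‖R_L = (6.86 × 20.5) / (6.86 + 20.5) = 5.140 kΩ.
V_out = 20.9 × 5.140 / (82.0 + 5.140) = 20.9 × 5.140/87.14 = 1.23 V.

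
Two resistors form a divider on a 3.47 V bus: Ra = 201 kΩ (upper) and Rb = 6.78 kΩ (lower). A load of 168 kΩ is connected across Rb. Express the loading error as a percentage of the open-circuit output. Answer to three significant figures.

The divider's output (Thévenin) resistance is Ra‖Rb = 6.559 kΩ.
Fractional drop under load = R_th/(R_th + R_L) = 6.559 / (6.559 + 168) = 0.03757.
So the output falls by 3.76 %.

3.76 %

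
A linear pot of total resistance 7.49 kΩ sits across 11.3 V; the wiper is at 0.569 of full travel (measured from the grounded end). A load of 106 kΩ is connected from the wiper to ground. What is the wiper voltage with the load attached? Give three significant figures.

V ≈ 6.32 V

The wiper splits the pot into (1−α)R = 3.228 kΩ above and αR = 4.262 kΩ below.
Lower section ‖ load = 4.097 kΩ.
V_wiper = 11.3 × 4.097/(3.228 + 4.097) = 6.32 V.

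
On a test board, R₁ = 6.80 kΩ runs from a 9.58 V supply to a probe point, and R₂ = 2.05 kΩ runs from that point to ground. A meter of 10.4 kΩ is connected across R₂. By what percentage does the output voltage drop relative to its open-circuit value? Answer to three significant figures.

Unloaded V = 9.58 × 2.05/8.850 = 2.2191 V.
Loaded: R₂‖R_L = 1.712 kΩ, giving V = 9.58 × 1.712/8.512 = 1.9272 V.
Drop = (2.2191 − 1.9272) / 2.2191 = 13.2 %.

13.2 %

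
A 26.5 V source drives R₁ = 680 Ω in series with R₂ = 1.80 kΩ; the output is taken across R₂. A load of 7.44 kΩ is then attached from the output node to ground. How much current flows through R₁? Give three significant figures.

I ≈ 12.4 mA

R₂‖R_L = 1449 Ω, so the source sees R₁ + R₂‖R_L = 2129 Ω.
I = 26.5 V / 2129 Ω = 12.4 mA.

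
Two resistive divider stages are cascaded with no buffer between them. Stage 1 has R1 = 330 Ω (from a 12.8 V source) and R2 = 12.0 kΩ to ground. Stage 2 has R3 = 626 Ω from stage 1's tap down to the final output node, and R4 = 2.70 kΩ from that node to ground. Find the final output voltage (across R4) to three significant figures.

V_out ≈ 9.22 V

Stage 2 presents R3+R4 = 3326 Ω as a load on stage 1's tap.
Stage 1's lower leg becomes R2‖(R3+R4) = 2604 Ω, so V_mid = 12.8 × 2604/2934 = 11.36 V.
Stage 2 is itself unloaded: V_out = V_mid × R4/(R3+R4) = 11.36 × 2700/3326 = 9.22 V.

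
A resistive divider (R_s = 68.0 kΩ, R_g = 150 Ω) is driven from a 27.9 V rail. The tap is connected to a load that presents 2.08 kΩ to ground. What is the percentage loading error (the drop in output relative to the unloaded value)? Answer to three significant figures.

6.71 %

The divider's output (Thévenin) resistance is R_s‖R_g = 149.7 Ω.
Fractional drop under load = R_th/(R_th + R_L) = 149.7 / (149.7 + 2080) = 0.06713.
So the output falls by 6.71 %.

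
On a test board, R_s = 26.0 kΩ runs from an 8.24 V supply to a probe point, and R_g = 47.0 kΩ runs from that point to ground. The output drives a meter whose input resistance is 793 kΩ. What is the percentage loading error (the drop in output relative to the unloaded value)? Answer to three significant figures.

2.07 %

The divider's output (Thévenin) resistance is R_s‖R_g = 16.74 kΩ.
Fractional drop under load = R_th/(R_th + R_L) = 16.74 / (16.74 + 793) = 0.02067.
So the output falls by 2.07 %.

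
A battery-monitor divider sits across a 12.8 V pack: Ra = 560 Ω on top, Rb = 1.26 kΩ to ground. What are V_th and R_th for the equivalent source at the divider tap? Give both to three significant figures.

V_th is the open-circuit tap voltage: 12.8 × 1260/(560 + 1260) = 8.86 V.
With the supply zeroed, Ra and Rb appear in parallel from the tap: R_th = Ra‖Rb = (560 × 1260)/1820 = 388 Ω.

V_th = 8.86 V, R_th = 388 Ω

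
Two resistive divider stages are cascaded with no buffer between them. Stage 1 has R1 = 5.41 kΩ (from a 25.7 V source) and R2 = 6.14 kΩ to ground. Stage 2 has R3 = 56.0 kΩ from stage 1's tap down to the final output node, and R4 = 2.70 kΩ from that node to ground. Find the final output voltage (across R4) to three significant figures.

V_out ≈ 0.599 V

Stage 2 presents R3+R4 = 58.70 kΩ as a load on stage 1's tap.
Stage 1's lower leg becomes R2‖(R3+R4) = 5.559 kΩ, so V_mid = 25.7 × 5.559/10.97 = 13.02 V.
Stage 2 is itself unloaded: V_out = V_mid × R4/(R3+R4) = 13.02 × 2.70/58.70 = 0.599 V.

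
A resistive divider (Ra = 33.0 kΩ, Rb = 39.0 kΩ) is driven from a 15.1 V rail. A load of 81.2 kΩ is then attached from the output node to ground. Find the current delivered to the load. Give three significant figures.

Rb‖R_L = 26.35 kΩ; V_out = 15.1 × 26.35/59.35 = 6.703 V.
I_L = V_out / R_L = 6.703 / 81.2 kΩ = 0.0826 mA.

I_L ≈ 0.0826 mA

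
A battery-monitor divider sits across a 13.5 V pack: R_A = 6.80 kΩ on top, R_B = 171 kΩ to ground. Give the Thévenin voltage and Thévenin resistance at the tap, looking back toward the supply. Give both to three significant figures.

V_th is the open-circuit tap voltage: 13.5 × 171/(6.80 + 171) = 13.0 V.
With the supply zeroed, R_A and R_B appear in parallel from the tap: R_th = R_A‖R_B = (6.80 × 171)/177.8 = 6.54 kΩ.

V_th = 13.0 V, R_th = 6.54 kΩ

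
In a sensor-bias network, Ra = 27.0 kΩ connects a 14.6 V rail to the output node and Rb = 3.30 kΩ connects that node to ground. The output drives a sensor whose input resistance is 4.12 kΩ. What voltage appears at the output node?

V_out ≈ 0.928 V

The load sits in parallel with Rb: Rb‖R_L = (3.30 × 4.12) / (3.30 + 4.12) = 1.832 kΩ.
V_out = 14.6 × 1.832 / (27.0 + 1.832) = 14.6 × 1.832/28.83 = 0.928 V.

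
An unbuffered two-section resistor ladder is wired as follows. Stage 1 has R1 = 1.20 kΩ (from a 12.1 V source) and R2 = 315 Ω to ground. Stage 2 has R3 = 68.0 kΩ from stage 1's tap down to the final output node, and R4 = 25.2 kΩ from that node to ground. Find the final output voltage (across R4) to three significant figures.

V_out ≈ 0.678 V

Stage 2 presents R3+R4 = 93200 Ω as a load on stage 1's tap.
Stage 1's lower leg becomes R2‖(R3+R4) = 313.9 Ω, so V_mid = 12.1 × 313.9/1514 = 2.509 V.
Stage 2 is itself unloaded: V_out = V_mid × R4/(R3+R4) = 2.509 × 25200/93200 = 0.678 V.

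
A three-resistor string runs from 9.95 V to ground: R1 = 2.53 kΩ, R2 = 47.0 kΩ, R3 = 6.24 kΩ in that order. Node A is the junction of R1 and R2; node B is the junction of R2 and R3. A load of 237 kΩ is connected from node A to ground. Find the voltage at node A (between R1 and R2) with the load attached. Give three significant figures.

Below node A the series string R2+R3 = 53.24 kΩ sits in parallel with the 237 kΩ load: 43.47 kΩ.
V_A = 9.95 × 43.47/(2.53 + 43.47) = 9.40 V.

V ≈ 9.40 V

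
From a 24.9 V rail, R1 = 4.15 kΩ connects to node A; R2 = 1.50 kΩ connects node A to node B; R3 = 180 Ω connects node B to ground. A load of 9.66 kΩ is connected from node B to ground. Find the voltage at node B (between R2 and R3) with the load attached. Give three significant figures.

V ≈ 0.755 V

At node B, R3 is in parallel with the load: R3‖R_L = 176.7 Ω.
Below node A the resistance is R2 + (R3‖R_L) = 1677 Ω, so V_A = 24.9 × 1677/5827 = 7.165 V.
Then V_B = V_A × (R3‖R_L)/(R2 + R3‖R_L) = 7.165 × 176.7/1677 = 0.755 V.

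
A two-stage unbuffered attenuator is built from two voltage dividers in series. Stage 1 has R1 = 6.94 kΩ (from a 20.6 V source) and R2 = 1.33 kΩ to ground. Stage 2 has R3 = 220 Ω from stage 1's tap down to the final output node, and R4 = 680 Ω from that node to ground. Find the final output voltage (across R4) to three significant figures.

V_out ≈ 1.12 V

Stage 2 presents R3+R4 = 900.0 Ω as a load on stage 1's tap.
Stage 1's lower leg becomes R2‖(R3+R4) = 536.8 Ω, so V_mid = 20.6 × 536.8/7477 = 1.479 V.
Stage 2 is itself unloaded: V_out = V_mid × R4/(R3+R4) = 1.479 × 680/900.0 = 1.12 V.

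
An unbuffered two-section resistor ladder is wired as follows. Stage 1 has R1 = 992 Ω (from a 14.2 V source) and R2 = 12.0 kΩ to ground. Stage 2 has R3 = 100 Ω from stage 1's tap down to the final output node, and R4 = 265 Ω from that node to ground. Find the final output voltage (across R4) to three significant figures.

V_out ≈ 2.71 V

Stage 2 presents R3+R4 = 365.0 Ω as a load on stage 1's tap.
Stage 1's lower leg becomes R2‖(R3+R4) = 354.2 Ω, so V_mid = 14.2 × 354.2/1346 = 3.736 V.
Stage 2 is itself unloaded: V_out = V_mid × R4/(R3+R4) = 3.736 × 265/365.0 = 2.71 V.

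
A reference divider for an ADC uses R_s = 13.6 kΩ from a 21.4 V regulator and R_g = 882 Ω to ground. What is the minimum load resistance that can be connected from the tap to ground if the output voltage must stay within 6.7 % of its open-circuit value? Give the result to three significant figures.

R_L(min) ≈ 11.5 kΩ

Output resistance R_th = R_s‖R_g = (13600 × 882)/14480 = 828.3 Ω.
The fractional drop is R_th/(R_th + R_L); requiring this ≤ 0.0670 gives R_L ≥ R_th(1/0.0670 − 1) = 828.3 × 13.93 = 11.5 kΩ.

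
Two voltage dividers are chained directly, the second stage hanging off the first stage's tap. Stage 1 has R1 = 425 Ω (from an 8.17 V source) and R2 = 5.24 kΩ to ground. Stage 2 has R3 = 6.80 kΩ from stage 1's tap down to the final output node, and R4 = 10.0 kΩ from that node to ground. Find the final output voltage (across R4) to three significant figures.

V_out ≈ 4.40 V

Stage 2 presents R3+R4 = 16800 Ω as a load on stage 1's tap.
Stage 1's lower leg becomes R2‖(R3+R4) = 3994 Ω, so V_mid = 8.17 × 3994/4419 = 7.384 V.
Stage 2 is itself unloaded: V_out = V_mid × R4/(R3+R4) = 7.384 × 10000/16800 = 4.40 V.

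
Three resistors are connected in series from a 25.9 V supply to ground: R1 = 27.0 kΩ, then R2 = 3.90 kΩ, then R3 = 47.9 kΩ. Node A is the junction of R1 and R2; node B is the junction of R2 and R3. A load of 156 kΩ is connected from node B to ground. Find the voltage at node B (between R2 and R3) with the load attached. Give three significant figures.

V ≈ 14.1 V

At node B, R3 is in parallel with the load: R3‖R_L = 36.65 kΩ.
Below node A the resistance is R2 + (R3‖R_L) = 40.55 kΩ, so V_A = 25.9 × 40.55/67.55 = 15.55 V.
Then V_B = V_A × (R3‖R_L)/(R2 + R3‖R_L) = 15.55 × 36.65/40.55 = 14.1 V.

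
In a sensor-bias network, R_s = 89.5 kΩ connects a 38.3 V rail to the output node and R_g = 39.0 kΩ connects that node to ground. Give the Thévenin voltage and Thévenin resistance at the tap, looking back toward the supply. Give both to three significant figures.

V_th = 11.6 V, R_th = 27.2 kΩ

V_th is the open-circuit tap voltage: 38.3 × 39.0/(89.5 + 39.0) = 11.6 V.
With the supply zeroed, R_s and R_g appear in parallel from the tap: R_th = R_s‖R_g = (89.5 × 39.0)/128.5 = 27.2 kΩ.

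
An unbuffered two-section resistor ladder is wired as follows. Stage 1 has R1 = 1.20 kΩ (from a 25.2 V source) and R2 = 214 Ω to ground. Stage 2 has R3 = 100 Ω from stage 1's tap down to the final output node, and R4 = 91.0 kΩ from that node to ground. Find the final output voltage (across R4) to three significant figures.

Stage 2 presents R3+R4 = 91100 Ω as a load on stage 1's tap.
Stage 1's lower leg becomes R2‖(R3+R4) = 213.5 Ω, so V_mid = 25.2 × 213.5/1413 = 3.806 V.
Stage 2 is itself unloaded: V_out = V_mid × R4/(R3+R4) = 3.806 × 91000/91100 = 3.80 V.

V_out ≈ 3.80 V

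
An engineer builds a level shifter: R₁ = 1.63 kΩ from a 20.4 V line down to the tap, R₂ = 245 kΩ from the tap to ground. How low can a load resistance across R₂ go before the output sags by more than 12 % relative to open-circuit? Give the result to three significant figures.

Output resistance R_th = R₁‖R₂ = (1.63 × 245)/246.6 = 1.619 kΩ.
The fractional drop is R_th/(R_th + R_L); requiring this ≤ 0.120 gives R_L ≥ R_th(1/0.120 − 1) = 1.619 × 7.333 = 11.9 kΩ.

R_L(min) ≈ 11.9 kΩ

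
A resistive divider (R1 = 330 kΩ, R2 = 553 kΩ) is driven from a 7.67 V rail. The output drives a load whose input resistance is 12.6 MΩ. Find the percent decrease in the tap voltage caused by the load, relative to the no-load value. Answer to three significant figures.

The divider's output (Thévenin) resistance is R1‖R2 = 206.7 kΩ.
Fractional drop under load = R_th/(R_th + R_L) = 206.7 / (206.7 + 12600) = 0.01614.
So the output falls by 1.61 %.

1.61 %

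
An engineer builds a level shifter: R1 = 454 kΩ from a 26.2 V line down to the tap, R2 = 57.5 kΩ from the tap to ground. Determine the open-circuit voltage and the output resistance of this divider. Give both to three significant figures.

V_th is the open-circuit tap voltage: 26.2 × 57.5/(454 + 57.5) = 2.95 V.
With the supply zeroed, R1 and R2 appear in parallel from the tap: R_th = R1‖R2 = (454 × 57.5)/511.5 = 51.0 kΩ.

V_th = 2.95 V, R_th = 51.0 kΩ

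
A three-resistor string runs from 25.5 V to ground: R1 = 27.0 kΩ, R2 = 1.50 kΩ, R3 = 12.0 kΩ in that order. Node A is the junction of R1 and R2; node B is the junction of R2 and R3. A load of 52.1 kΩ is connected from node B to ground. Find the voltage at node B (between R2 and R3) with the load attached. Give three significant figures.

V ≈ 6.50 V

At node B, R3 is in parallel with the load: R3‖R_L = 9.754 kΩ.
Below node A the resistance is R2 + (R3‖R_L) = 11.25 kΩ, so V_A = 25.5 × 11.25/38.25 = 7.502 V.
Then V_B = V_A × (R3‖R_L)/(R2 + R3‖R_L) = 7.502 × 9.754/11.25 = 6.50 V.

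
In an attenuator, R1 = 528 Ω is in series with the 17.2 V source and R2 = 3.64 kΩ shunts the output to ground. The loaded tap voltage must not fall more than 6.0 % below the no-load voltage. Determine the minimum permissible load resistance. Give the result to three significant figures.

Output resistance R_th = R1‖R2 = (528 × 3640)/4168 = 461.1 Ω.
The fractional drop is R_th/(R_th + R_L); requiring this ≤ 0.0600 gives R_L ≥ R_th(1/0.0600 − 1) = 461.1 × 15.67 = 7.22 kΩ.

R_L(min) ≈ 7.22 kΩ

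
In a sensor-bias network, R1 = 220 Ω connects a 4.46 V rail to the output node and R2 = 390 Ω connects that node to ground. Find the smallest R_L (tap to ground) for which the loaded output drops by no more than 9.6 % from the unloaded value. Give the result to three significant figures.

R_L(min) ≈ 1.32 kΩ

Output resistance R_th = R1‖R2 = (220 × 390)/610.0 = 140.7 Ω.
The fractional drop is R_th/(R_th + R_L); requiring this ≤ 0.0960 gives R_L ≥ R_th(1/0.0960 − 1) = 140.7 × 9.417 = 1.32 kΩ.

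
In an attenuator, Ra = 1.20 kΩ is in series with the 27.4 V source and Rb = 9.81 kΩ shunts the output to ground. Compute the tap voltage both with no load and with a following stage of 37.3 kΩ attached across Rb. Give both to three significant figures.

Open-circuit: V = 27.4 × 9.81/(1.20 + 9.81) = 24.4 V.
With the load, Rb becomes Rb‖R_L = 7.767 kΩ, so V = 27.4 × 7.767/8.967 = 23.7 V.

Unloaded: 24.4 V; loaded: 23.7 V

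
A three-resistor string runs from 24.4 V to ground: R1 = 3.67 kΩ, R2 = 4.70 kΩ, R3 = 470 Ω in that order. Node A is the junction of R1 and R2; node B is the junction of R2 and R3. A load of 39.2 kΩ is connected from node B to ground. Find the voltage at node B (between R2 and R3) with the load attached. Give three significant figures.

At node B, R3 is in parallel with the load: R3‖R_L = 464.4 Ω.
Below node A the resistance is R2 + (R3‖R_L) = 5164 Ω, so V_A = 24.4 × 5164/8834 = 14.26 V.
Then V_B = V_A × (R3‖R_L)/(R2 + R3‖R_L) = 14.26 × 464.4/5164 = 1.28 V.

V ≈ 1.28 V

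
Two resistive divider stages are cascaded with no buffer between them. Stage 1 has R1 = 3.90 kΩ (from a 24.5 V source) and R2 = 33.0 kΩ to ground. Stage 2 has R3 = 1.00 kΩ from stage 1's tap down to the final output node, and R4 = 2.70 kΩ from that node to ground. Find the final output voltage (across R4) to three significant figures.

V_out ≈ 8.23 V

Stage 2 presents R3+R4 = 3.700 kΩ as a load on stage 1's tap.
Stage 1's lower leg becomes R2‖(R3+R4) = 3.327 kΩ, so V_mid = 24.5 × 3.327/7.227 = 11.28 V.
Stage 2 is itself unloaded: V_out = V_mid × R4/(R3+R4) = 11.28 × 2.70/3.700 = 8.23 V.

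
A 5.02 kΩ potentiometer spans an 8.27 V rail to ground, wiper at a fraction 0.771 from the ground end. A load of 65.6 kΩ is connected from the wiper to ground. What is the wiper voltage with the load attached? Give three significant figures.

V ≈ 6.29 V

The wiper splits the pot into (1−α)R = 1.150 kΩ above and αR = 3.870 kΩ below.
Lower section ‖ load = 3.655 kΩ.
V_wiper = 8.27 × 3.655/(1.150 + 3.655) = 6.29 V.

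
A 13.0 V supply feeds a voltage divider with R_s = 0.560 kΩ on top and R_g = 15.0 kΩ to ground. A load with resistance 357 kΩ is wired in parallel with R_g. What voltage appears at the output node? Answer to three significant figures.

The load sits in parallel with R_g: R_g‖R_L = (15000 × 357000) / (15000 + 357000) = 14400 Ω.
V_out = 13.0 × 14400 / (560 + 14400) = 13.0 × 14400/14960 = 12.5 V.

V_out ≈ 12.5 V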